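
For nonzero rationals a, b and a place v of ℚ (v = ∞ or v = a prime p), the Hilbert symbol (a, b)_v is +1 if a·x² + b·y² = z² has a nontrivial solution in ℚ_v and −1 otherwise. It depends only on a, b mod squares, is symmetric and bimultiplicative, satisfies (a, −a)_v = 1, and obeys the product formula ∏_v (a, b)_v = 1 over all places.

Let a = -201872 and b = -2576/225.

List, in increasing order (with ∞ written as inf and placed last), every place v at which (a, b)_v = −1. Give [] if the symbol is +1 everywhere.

[2, 23, 37, inf]

(a, b) ≡ (-12617, -161) mod (ℚ^×)²; places V = {2, 3, 5, 7, 11, 23, 31, 37, ∞}.
(a,b)_5: α=0, u≡3; β=-2, v≡1 (mod 5); (3|5)=-1, (1|5)=+1; sign (−1)^0·-1^-2·+1^0 = +1.
(a,b)_7: α=0, u≡1; β=1, v≡3 (mod 7); (1|7)=+1, (3|7)=-1; sign (−1)^0·+1^1·-1^0 = +1.
(a,b)_3: α=0, u≡1; β=-2, v≡1 (mod 3); (1|3)=+1, (1|3)=+1; sign (−1)^0·+1^-2·+1^0 = +1.
(a,b)_37: α=1, u≡20; β=0, v≡17 (mod 37); (20|37)=-1, (17|37)=-1; sign (−1)^0·-1^0·-1^1 = -1.
(a,b)_2: α=4, β=4; u≡7, v≡7 (mod 8); ε(u)ε(v)=1·1, αω(v)=4·0, βω(u)=4·0; sum ≡ 1  ⇒  -1.
(a,b)_23: α=0, u≡22; β=1, v≡4 (mod 23); (22|23)=-1, (4|23)=+1; sign (−1)^0·-1^1·+1^0 = -1.
(a,b)_31: α=1, u≡29; β=0, v≡19 (mod 31); (29|31)=-1, (19|31)=+1; sign (−1)^0·-1^0·+1^1 = +1.
(a,b)_∞: sgn(-12617)=−, sgn(-161)=−, so -1.
(a,b)_11: α=1, u≡7; β=0, v≡4 (mod 11); (7|11)=-1, (4|11)=+1; sign (−1)^0·-1^0·+1^1 = +1.
Ram(-12617, -161) = {2, 23, 37, ∞}; no ℚ_2-point on the conic.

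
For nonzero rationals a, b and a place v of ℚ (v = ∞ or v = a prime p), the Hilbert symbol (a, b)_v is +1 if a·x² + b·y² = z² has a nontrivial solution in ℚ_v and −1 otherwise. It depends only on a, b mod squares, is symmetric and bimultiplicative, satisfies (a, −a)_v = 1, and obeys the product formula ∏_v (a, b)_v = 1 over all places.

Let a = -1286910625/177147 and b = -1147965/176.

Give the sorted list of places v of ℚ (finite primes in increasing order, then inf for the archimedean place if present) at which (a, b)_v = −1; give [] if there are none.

Mod squares: a ≡ -51051, b ≡ -15015. Check v ∈ {∞, 2, 3, 5, 7, 11, 13, 17, 29}.
v=∞: -51051 < 0 and -15015 < 0  ⇒  (a,b)_∞ = -1.
v=2: v_2(a)=0, v_2(b)=-4; units ≡ 5, 1 (mod 8); ε·ε+αω+βω = 0·0+0·0+-4·1 ≡ 0  ⇒  (a,b)_2 = +1.
v=7: a=7^1·(≡4), b=7^1·(≡1) mod 7; (4|7)=+1, (1|7)=+1; (−1)^{1·1·3}·(+1)^1·(+1)^1 = -1.
v=11: a=11^3·(≡1), b=11^-1·(≡10) mod 11; (1|11)=+1, (10|11)=-1; (−1)^{3·-1·5}·(+1)^-1·(-1)^3 = +1.
v=17: a=17^1·(≡5), b=17^0·(≡16) mod 17; (5|17)=-1, (16|17)=+1; (−1)^{1·0·8}·(-1)^0·(+1)^1 = +1.
v=3: a=3^-11·(≡2), b=3^1·(≡2) mod 3; (2|3)=-1, (2|3)=-1; (−1)^{-11·1·1}·(-1)^1·(-1)^-11 = -1.
v=13: a=13^1·(≡9), b=13^1·(≡8) mod 13; (9|13)=+1, (8|13)=-1; (−1)^{1·1·6}·(+1)^1·(-1)^1 = -1.
v=5: a=5^4·(≡4), b=5^1·(≡2) mod 5; (4|5)=+1, (2|5)=-1; (−1)^{4·1·2}·(+1)^1·(-1)^4 = +1.
v=29: a=29^0·(≡3), b=29^2·(≡28) mod 29; (3|29)=-1, (28|29)=+1; (−1)^{0·2·14}·(-1)^2·(+1)^0 = +1.
(-51051, -15015 / ℚ) ramifies at {3, 7, 13, ∞}: a division algebra.

[3, 7, 13, inf]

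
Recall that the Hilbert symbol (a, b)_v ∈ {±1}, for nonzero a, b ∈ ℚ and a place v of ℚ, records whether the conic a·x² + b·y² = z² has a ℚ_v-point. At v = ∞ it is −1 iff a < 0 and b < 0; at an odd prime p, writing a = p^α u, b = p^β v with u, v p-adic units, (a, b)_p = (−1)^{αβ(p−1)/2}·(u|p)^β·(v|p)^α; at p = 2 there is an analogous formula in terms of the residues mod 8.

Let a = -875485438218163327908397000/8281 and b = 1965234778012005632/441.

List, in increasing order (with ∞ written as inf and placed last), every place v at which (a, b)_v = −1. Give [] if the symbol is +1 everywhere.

[2, 5]

Mod squares: a ≡ -343570, b ≡ 7733. Check v ∈ {∞, 2, 3, 5, 7, 11, 13, 17, 19, 29, 37, 43, 47}.
v=29: a=29^0·(≡22), b=29^2·(≡21) mod 29; (22|29)=+1, (21|29)=-1; (−1)^{0·2·14}·(+1)^2·(-1)^0 = +1.
v=∞: -343570 < 0 and 7733 > 0  ⇒  (a,b)_∞ = +1.
v=47: a=47^3·(≡20), b=47^2·(≡7) mod 47; (20|47)=-1, (7|47)=+1; (−1)^{3·2·23}·(-1)^2·(+1)^3 = +1.
v=17: a=17^3·(≡12), b=17^2·(≡13) mod 17; (12|17)=-1, (13|17)=+1; (−1)^{3·2·8}·(-1)^2·(+1)^3 = +1.
v=43: a=43^3·(≡37), b=43^2·(≡38) mod 43; (37|43)=-1, (38|43)=+1; (−1)^{3·2·21}·(-1)^2·(+1)^3 = +1.
v=2: v_2(a)=3, v_2(b)=8; units ≡ 7, 5 (mod 8); ε·ε+αω+βω = 1·0+3·1+8·0 ≡ 1  ⇒  (a,b)_2 = -1.
v=5: a=5^3·(≡4), b=5^0·(≡2) mod 5; (4|5)=+1, (2|5)=-1; (−1)^{3·0·2}·(+1)^0·(-1)^3 = -1.
v=3: a=3^0·(≡2), b=3^-2·(≡2) mod 3; (2|3)=-1, (2|3)=-1; (−1)^{0·-2·1}·(-1)^-2·(-1)^0 = +1.
v=11: a=11^2·(≡9), b=11^1·(≡2) mod 11; (9|11)=+1, (2|11)=-1; (−1)^{2·1·5}·(+1)^1·(-1)^2 = +1.
v=19: a=19^4·(≡4), b=19^1·(≡8) mod 19; (4|19)=+1, (8|19)=-1; (−1)^{4·1·9}·(+1)^1·(-1)^4 = +1.
v=13: a=13^-2·(≡7), b=13^0·(≡11) mod 13; (7|13)=-1, (11|13)=-1; (−1)^{-2·0·6}·(-1)^0·(-1)^-2 = +1.
v=7: a=7^-2·(≡2), b=7^-2·(≡3) mod 7; (2|7)=+1, (3|7)=-1; (−1)^{-2·-2·3}·(+1)^-2·(-1)^-2 = +1.
v=37: a=37^2·(≡36), b=37^1·(≡17) mod 37; (36|37)=+1, (17|37)=-1; (−1)^{2·1·18}·(+1)^1·(-1)^2 = +1.
(-343570, 7733 / ℚ) ramifies at {2, 5}: a division algebra.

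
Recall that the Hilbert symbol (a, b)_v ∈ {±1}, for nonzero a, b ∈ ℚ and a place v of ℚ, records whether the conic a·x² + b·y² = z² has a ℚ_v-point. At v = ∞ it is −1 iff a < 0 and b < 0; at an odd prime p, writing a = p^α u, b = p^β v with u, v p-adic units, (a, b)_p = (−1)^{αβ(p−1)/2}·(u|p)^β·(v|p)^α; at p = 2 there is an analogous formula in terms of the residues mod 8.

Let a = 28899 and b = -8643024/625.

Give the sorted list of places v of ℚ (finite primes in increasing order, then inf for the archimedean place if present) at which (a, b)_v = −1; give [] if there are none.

[2, 13]

(a, b) ≡ (19, -741) mod (ℚ^×)²; places V = {2, 3, 5, 13, 19, ∞}.
(a,b)_∞: sgn(19)=+, sgn(-741)=−, so +1.
(a,b)_13: α=2, u≡2; β=1, v≡11 (mod 13); (2|13)=-1, (11|13)=-1; sign (−1)^0·-1^1·-1^2 = -1.
(a,b)_19: α=1, u≡1; β=1, v≡18 (mod 19); (1|19)=+1, (18|19)=-1; sign (−1)^1·+1^1·-1^1 = +1.
(a,b)_2: α=0, β=4; u≡3, v≡3 (mod 8); ε(u)ε(v)=1·1, αω(v)=0·1, βω(u)=4·1; sum ≡ 1  ⇒  -1.
(a,b)_5: α=0, u≡4; β=-4, v≡1 (mod 5); (4|5)=+1, (1|5)=+1; sign (−1)^0·+1^-4·+1^0 = +1.
(a,b)_3: α=2, u≡1; β=7, v≡2 (mod 3); (1|3)=+1, (2|3)=-1; sign (−1)^0·+1^7·-1^2 = +1.
(19, -741 / ℚ) ramifies at {2, 13}: a division algebra.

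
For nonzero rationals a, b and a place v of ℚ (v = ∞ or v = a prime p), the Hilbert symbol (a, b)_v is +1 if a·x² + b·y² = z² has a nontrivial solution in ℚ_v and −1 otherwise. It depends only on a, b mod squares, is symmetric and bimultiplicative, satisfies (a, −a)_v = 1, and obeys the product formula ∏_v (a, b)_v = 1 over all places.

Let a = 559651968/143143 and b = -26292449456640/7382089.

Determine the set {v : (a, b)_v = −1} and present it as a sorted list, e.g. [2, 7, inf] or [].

[2, 29]

(a, b) ≡ (14, -290) mod (ℚ^×)²; places V = {2, 3, 5, 7, 11, 13, 17, 19, 29, 41, ∞}.
(a,b)_13: α=-2, u≡9; β=-2, v≡10 (mod 13); (9|13)=+1, (10|13)=+1; sign (−1)^0·+1^-2·+1^-2 = +1.
(a,b)_41: α=2, u≡28; β=2, v≡17 (mod 41); (28|41)=-1, (17|41)=-1; sign (−1)^0·-1^2·-1^2 = +1.
(a,b)_11: α=-2, u≡3; β=-2, v≡6 (mod 11); (3|11)=+1, (6|11)=-1; sign (−1)^0·+1^-2·-1^-2 = +1.
(a,b)_5: α=0, u≡1; β=1, v≡3 (mod 5); (1|5)=+1, (3|5)=-1; sign (−1)^0·+1^1·-1^0 = +1.
(a,b)_19: α=0, u≡8; β=-2, v≡12 (mod 19); (8|19)=-1, (12|19)=-1; sign (−1)^0·-1^-2·-1^0 = +1.
(a,b)_7: α=-1, u≡4; β=0, v≡4 (mod 7); (4|7)=+1, (4|7)=+1; sign (−1)^0·+1^0·+1^-1 = +1.
(a,b)_∞: sgn(14)=+, sgn(-290)=−, so +1.
(a,b)_2: α=7, β=9; u≡7, v≡7 (mod 8); ε(u)ε(v)=1·1, αω(v)=7·0, βω(u)=9·0; sum ≡ 1  ⇒  -1.
(a,b)_3: α=2, u≡2; β=6, v≡1 (mod 3); (2|3)=-1, (1|3)=+1; sign (−1)^0·-1^6·+1^2 = +1.
(a,b)_29: α=0, u≡8; β=1, v≡15 (mod 29); (8|29)=-1, (15|29)=-1; sign (−1)^0·-1^1·-1^0 = -1.
(a,b)_17: α=2, u≡14; β=2, v≡9 (mod 17); (14|17)=-1, (9|17)=+1; sign (−1)^0·-1^2·+1^2 = +1.
Ram(14, -290) = {2, 29}; no ℚ_2-point on the conic.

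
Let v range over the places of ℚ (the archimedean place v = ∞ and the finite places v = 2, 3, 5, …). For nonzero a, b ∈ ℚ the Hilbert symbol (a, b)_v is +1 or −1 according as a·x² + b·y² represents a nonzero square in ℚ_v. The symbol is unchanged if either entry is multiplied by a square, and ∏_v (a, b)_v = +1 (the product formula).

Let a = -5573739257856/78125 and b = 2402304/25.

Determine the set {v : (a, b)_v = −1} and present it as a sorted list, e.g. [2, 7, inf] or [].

[2, 17, 23, 31]

(a, b) ≡ (-9333170, 2346) mod (ℚ^×)²; places V = {2, 3, 5, 7, 11, 17, 23, 31, ∞}.
(a,b)_23: α=1, u≡21; β=1, v≡14 (mod 23); (21|23)=-1, (14|23)=-1; sign (−1)^1·-1^1·-1^1 = -1.
(a,b)_7: α=1, u≡2; β=0, v≡4 (mod 7); (2|7)=+1, (4|7)=+1; sign (−1)^0·+1^0·+1^1 = +1.
(a,b)_31: α=1, u≡20; β=0, v≡12 (mod 31); (20|31)=+1, (12|31)=-1; sign (−1)^0·+1^0·-1^1 = -1.
(a,b)_3: α=6, u≡1; β=1, v≡2 (mod 3); (1|3)=+1, (2|3)=-1; sign (−1)^0·+1^1·-1^6 = +1.
(a,b)_11: α=1, u≡1; β=0, v≡1 (mod 11); (1|11)=+1, (1|11)=+1; sign (−1)^0·+1^0·+1^1 = +1.
(a,b)_17: α=1, u≡7; β=1, v≡1 (mod 17); (7|17)=-1, (1|17)=+1; sign (−1)^0·-1^1·+1^1 = -1.
(a,b)_5: α=-7, u≡4; β=-2, v≡4 (mod 5); (4|5)=+1, (4|5)=+1; sign (−1)^0·+1^-2·+1^-7 = +1.
(a,b)_∞: sgn(-9333170)=−, sgn(2346)=+, so +1.
(a,b)_2: α=13, β=11; u≡7, v≡5 (mod 8); ε(u)ε(v)=1·0, αω(v)=13·1, βω(u)=11·0; sum ≡ 1  ⇒  -1.
Ram(-9333170, 2346) = {2, 17, 23, 31}; no ℚ_2-point on the conic.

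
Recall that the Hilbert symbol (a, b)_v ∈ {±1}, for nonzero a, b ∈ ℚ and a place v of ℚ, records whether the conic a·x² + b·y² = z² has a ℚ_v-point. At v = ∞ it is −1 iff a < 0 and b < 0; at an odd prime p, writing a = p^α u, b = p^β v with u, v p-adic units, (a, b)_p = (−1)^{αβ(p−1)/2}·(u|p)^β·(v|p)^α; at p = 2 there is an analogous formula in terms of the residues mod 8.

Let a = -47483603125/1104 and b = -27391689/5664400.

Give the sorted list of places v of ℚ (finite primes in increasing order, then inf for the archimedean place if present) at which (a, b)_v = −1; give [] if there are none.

Mod squares: a ≡ -370185, b ≡ -2001. Check v ∈ {∞, 2, 3, 5, 7, 13, 17, 23, 29, 37}.
v=∞: -370185 < 0 and -2001 < 0  ⇒  (a,b)_∞ = -1.
v=17: a=17^2·(≡12), b=17^-2·(≡14) mod 17; (12|17)=-1, (14|17)=-1; (−1)^{2·-2·8}·(-1)^-2·(-1)^2 = +1.
v=23: a=23^-1·(≡15), b=23^1·(≡11) mod 23; (15|23)=-1, (11|23)=-1; (−1)^{-1·1·11}·(-1)^1·(-1)^-1 = -1.
v=5: a=5^5·(≡3), b=5^-2·(≡1) mod 5; (3|5)=-1, (1|5)=+1; (−1)^{5·-2·2}·(-1)^-2·(+1)^5 = +1.
v=3: a=3^-1·(≡1), b=3^5·(≡2) mod 3; (1|3)=+1, (2|3)=-1; (−1)^{-1·5·1}·(+1)^5·(-1)^-1 = +1.
v=37: a=37^1·(≡17), b=37^0·(≡27) mod 37; (17|37)=-1, (27|37)=+1; (−1)^{1·0·18}·(-1)^0·(+1)^1 = +1.
v=2: v_2(a)=-4, v_2(b)=-4; units ≡ 7, 7 (mod 8); ε·ε+αω+βω = 1·1+-4·0+-4·0 ≡ 1  ⇒  (a,b)_2 = -1.
v=29: a=29^1·(≡20), b=29^1·(≡19) mod 29; (20|29)=+1, (19|29)=-1; (−1)^{1·1·14}·(+1)^1·(-1)^1 = -1.
v=7: a=7^2·(≡6), b=7^-2·(≡2) mod 7; (6|7)=-1, (2|7)=+1; (−1)^{2·-2·3}·(-1)^-2·(+1)^2 = +1.
v=13: a=13^0·(≡10), b=13^2·(≡3) mod 13; (10|13)=+1, (3|13)=+1; (−1)^{0·2·6}·(+1)^2·(+1)^0 = +1.
Ram(-370185, -2001) = {2, 23, 29, ∞}; no ℚ_2-point on the conic.

[2, 23, 29, inf]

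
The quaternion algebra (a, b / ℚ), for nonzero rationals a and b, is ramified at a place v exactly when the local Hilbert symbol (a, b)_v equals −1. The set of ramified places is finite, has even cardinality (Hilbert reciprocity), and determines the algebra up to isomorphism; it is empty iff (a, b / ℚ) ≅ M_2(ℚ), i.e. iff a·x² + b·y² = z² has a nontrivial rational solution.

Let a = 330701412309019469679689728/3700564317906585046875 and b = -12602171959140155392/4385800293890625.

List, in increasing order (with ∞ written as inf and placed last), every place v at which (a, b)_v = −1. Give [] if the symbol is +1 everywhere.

(a, b) ≡ (6006, -7) mod (ℚ^×)²; places V = {2, 3, 5, 7, 11, 13, 17, 37, 43, ∞}.
(a,b)_5: α=-6, u≡1; β=-6, v≡2 (mod 5); (1|5)=+1, (2|5)=-1; sign (−1)^0·+1^-6·-1^-6 = +1.
(a,b)_∞: sgn(6006)=+, sgn(-7)=−, so +1.
(a,b)_43: α=-4, u≡29; β=-2, v≡23 (mod 43); (29|43)=-1, (23|43)=+1; sign (−1)^0·-1^-2·+1^-4 = +1.
(a,b)_7: α=9, u≡1; β=5, v≡3 (mod 7); (1|7)=+1, (3|7)=-1; sign (−1)^1·+1^5·-1^9 = +1.
(a,b)_37: α=-6, u≡7; β=-4, v≡21 (mod 37); (7|37)=+1, (21|37)=+1; sign (−1)^0·+1^-4·+1^-6 = +1.
(a,b)_11: α=3, u≡7; β=4, v≡9 (mod 11); (7|11)=-1, (9|11)=+1; sign (−1)^0·-1^4·+1^3 = +1.
(a,b)_13: α=3, u≡2; β=2, v≡7 (mod 13); (2|13)=-1, (7|13)=-1; sign (−1)^0·-1^2·-1^3 = -1.
(a,b)_17: α=4, u≡10; β=2, v≡3 (mod 17); (10|17)=-1, (3|17)=-1; sign (−1)^0·-1^2·-1^4 = +1.
(a,b)_3: α=-3, u≡1; β=-4, v≡2 (mod 3); (1|3)=+1, (2|3)=-1; sign (−1)^0·+1^-4·-1^-3 = -1.
(a,b)_2: α=25, β=20; u≡3, v≡1 (mod 8); ε(u)ε(v)=1·0, αω(v)=25·0, βω(u)=20·1; sum ≡ 0  ⇒  +1.
|Ram(6006, -7)| = 2, even; anisotropic at {3, 13}.

[3, 13]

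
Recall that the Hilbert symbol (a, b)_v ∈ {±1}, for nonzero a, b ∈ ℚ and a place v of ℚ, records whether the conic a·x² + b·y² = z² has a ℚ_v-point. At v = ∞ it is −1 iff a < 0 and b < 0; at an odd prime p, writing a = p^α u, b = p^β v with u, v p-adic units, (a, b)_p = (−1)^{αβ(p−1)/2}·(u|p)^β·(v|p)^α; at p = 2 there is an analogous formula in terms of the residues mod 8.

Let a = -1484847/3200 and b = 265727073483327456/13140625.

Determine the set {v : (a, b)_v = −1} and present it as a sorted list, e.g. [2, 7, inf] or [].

Mod squares: a ≡ -6734, b ≡ 27454. Check v ∈ {∞, 2, 3, 5, 7, 11, 13, 29, 37, 53}.
v=5: a=5^-2·(≡1), b=5^-6·(≡1) mod 5; (1|5)=+1, (1|5)=+1; (−1)^{-2·-6·2}·(+1)^-6·(+1)^-2 = +1.
v=53: a=53^0·(≡8), b=53^1·(≡39) mod 53; (8|53)=-1, (39|53)=-1; (−1)^{0·1·26}·(-1)^1·(-1)^0 = -1.
v=11: a=11^0·(≡1), b=11^2·(≡4) mod 11; (1|11)=+1, (4|11)=+1; (−1)^{0·2·5}·(+1)^2·(+1)^0 = +1.
v=37: a=37^1·(≡9), b=37^3·(≡23) mod 37; (9|37)=+1, (23|37)=-1; (−1)^{1·3·18}·(+1)^3·(-1)^1 = -1.
v=3: a=3^2·(≡1), b=3^2·(≡1) mod 3; (1|3)=+1, (1|3)=+1; (−1)^{2·2·1}·(+1)^2·(+1)^2 = +1.
v=2: v_2(a)=-7, v_2(b)=5; units ≡ 1, 7 (mod 8); ε·ε+αω+βω = 0·1+-7·0+5·0 ≡ 0  ⇒  (a,b)_2 = +1.
v=7: a=7^3·(≡4), b=7^5·(≡1) mod 7; (4|7)=+1, (1|7)=+1; (−1)^{3·5·3}·(+1)^5·(+1)^3 = -1.
v=∞: -6734 < 0 and 27454 > 0  ⇒  (a,b)_∞ = +1.
v=13: a=13^1·(≡6), b=13^2·(≡6) mod 13; (6|13)=-1, (6|13)=-1; (−1)^{1·2·6}·(-1)^2·(-1)^1 = -1.
v=29: a=29^0·(≡4), b=29^-2·(≡13) mod 29; (4|29)=+1, (13|29)=+1; (−1)^{0·-2·14}·(+1)^-2·(+1)^0 = +1.
(-6734, 27454 / ℚ) ramifies at {7, 13, 37, 53}: a division algebra.

[7, 13, 37, 53]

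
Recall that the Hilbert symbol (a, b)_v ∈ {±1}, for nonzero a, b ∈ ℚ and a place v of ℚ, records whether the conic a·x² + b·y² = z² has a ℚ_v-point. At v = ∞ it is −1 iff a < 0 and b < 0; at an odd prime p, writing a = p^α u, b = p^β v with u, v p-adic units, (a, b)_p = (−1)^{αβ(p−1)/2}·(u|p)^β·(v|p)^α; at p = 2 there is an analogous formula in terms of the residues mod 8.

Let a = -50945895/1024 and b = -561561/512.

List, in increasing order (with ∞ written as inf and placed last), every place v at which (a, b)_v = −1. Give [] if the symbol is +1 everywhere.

[5, 11, 13, 17, 29, inf]

(a, b) ≡ (-33495, -9282) mod (ℚ^×)²; places V = {2, 3, 5, 7, 11, 13, 17, 29, ∞}.
(a,b)_3: α=3, u≡1; β=1, v≡2 (mod 3); (1|3)=+1, (2|3)=-1; sign (−1)^1·+1^1·-1^3 = +1.
(a,b)_∞: sgn(-33495)=−, sgn(-9282)=−, so -1.
(a,b)_29: α=1, u≡4; β=0, v≡15 (mod 29); (4|29)=+1, (15|29)=-1; sign (−1)^0·+1^0·-1^1 = -1.
(a,b)_5: α=1, u≡4; β=0, v≡2 (mod 5); (4|5)=+1, (2|5)=-1; sign (−1)^0·+1^0·-1^1 = -1.
(a,b)_13: α=2, u≡8; β=1, v≡3 (mod 13); (8|13)=-1, (3|13)=+1; sign (−1)^0·-1^1·+1^2 = -1.
(a,b)_7: α=1, u≡3; β=1, v≡4 (mod 7); (3|7)=-1, (4|7)=+1; sign (−1)^1·-1^1·+1^1 = +1.
(a,b)_17: α=0, u≡7; β=1, v≡16 (mod 17); (7|17)=-1, (16|17)=+1; sign (−1)^0·-1^1·+1^0 = -1.
(a,b)_11: α=1, u≡6; β=2, v≡2 (mod 11); (6|11)=-1, (2|11)=-1; sign (−1)^0·-1^2·-1^1 = -1.
(a,b)_2: α=-10, β=-9; u≡1, v≡7 (mod 8); ε(u)ε(v)=0·1, αω(v)=-10·0, βω(u)=-9·0; sum ≡ 0  ⇒  +1.
Ram(-33495, -9282) = {5, 11, 13, 17, 29, ∞}; no ℚ_5-point on the conic.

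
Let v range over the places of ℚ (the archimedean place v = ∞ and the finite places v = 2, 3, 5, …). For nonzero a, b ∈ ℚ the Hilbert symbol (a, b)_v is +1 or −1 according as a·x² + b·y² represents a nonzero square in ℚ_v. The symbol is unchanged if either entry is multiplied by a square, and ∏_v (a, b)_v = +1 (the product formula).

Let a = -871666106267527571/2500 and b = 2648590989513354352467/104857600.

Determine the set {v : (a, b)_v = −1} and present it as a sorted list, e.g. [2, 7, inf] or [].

[7, 11, 13, 19]

Mod squares: a ≡ -11, b ≡ 5187. Check v ∈ {∞, 2, 3, 5, 7, 11, 13, 19, 41}.
v=11: a=11^3·(≡7), b=11^4·(≡8) mod 11; (7|11)=-1, (8|11)=-1; (−1)^{3·4·5}·(-1)^4·(-1)^3 = -1.
v=13: a=13^2·(≡11), b=13^1·(≡10) mod 13; (11|13)=-1, (10|13)=+1; (−1)^{2·1·6}·(-1)^1·(+1)^2 = -1.
v=∞: -11 < 0 and 5187 > 0  ⇒  (a,b)_∞ = +1.
v=5: a=5^-4·(≡1), b=5^-2·(≡3) mod 5; (1|5)=+1, (3|5)=-1; (−1)^{-4·-2·2}·(+1)^-2·(-1)^-4 = +1.
v=19: a=19^6·(≡18), b=19^7·(≡17) mod 19; (18|19)=-1, (17|19)=+1; (−1)^{6·7·9}·(-1)^7·(+1)^6 = -1.
v=7: a=7^2·(≡6), b=7^3·(≡6) mod 7; (6|7)=-1, (6|7)=-1; (−1)^{2·3·3}·(-1)^3·(-1)^2 = -1.
v=2: v_2(a)=-2, v_2(b)=-22; units ≡ 5, 3 (mod 8); ε·ε+αω+βω = 0·1+-2·1+-22·1 ≡ 0  ⇒  (a,b)_2 = +1.
v=3: a=3^0·(≡1), b=3^3·(≡1) mod 3; (1|3)=+1, (1|3)=+1; (−1)^{0·3·1}·(+1)^3·(+1)^0 = +1.
v=41: a=41^2·(≡11), b=41^2·(≡4) mod 41; (11|41)=-1, (4|41)=+1; (−1)^{2·2·20}·(-1)^2·(+1)^2 = +1.
(-11, 5187 / ℚ) ramifies at {7, 11, 13, 19}: a division algebra.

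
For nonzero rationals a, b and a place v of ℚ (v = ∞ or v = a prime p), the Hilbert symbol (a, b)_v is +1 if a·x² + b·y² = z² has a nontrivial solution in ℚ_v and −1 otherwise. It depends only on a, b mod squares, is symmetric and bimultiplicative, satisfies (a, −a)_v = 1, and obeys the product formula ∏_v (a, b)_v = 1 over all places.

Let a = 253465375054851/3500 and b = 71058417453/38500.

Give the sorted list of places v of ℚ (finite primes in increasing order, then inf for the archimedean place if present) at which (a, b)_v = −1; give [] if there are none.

Mod squares: a ≡ 29785, b ≡ 1168674045. Check v ∈ {∞, 2, 3, 5, 7, 11, 17, 23, 29, 37, 41}.
v=11: a=11^0·(≡7), b=11^-1·(≡6) mod 11; (7|11)=-1, (6|11)=-1; (−1)^{0·-1·5}·(-1)^-1·(-1)^0 = -1.
v=17: a=17^2·(≡1), b=17^2·(≡1) mod 17; (1|17)=+1, (1|17)=+1; (−1)^{2·2·8}·(+1)^2·(+1)^2 = +1.
v=2: v_2(a)=-2, v_2(b)=-2; units ≡ 1, 5 (mod 8); ε·ε+αω+βω = 0·0+-2·1+-2·0 ≡ 0  ⇒  (a,b)_2 = +1.
v=3: a=3^6·(≡1), b=3^5·(≡2) mod 3; (1|3)=+1, (2|3)=-1; (−1)^{6·5·1}·(+1)^5·(-1)^6 = +1.
v=23: a=23^1·(≡22), b=23^1·(≡1) mod 23; (22|23)=-1, (1|23)=+1; (−1)^{1·1·11}·(-1)^1·(+1)^1 = +1.
v=5: a=5^-3·(≡2), b=5^-3·(≡1) mod 5; (2|5)=-1, (1|5)=+1; (−1)^{-3·-3·2}·(-1)^-3·(+1)^-3 = -1.
v=37: a=37^1·(≡33), b=37^1·(≡15) mod 37; (33|37)=+1, (15|37)=-1; (−1)^{1·1·18}·(+1)^1·(-1)^1 = -1.
v=7: a=7^-1·(≡5), b=7^-1·(≡6) mod 7; (5|7)=-1, (6|7)=-1; (−1)^{-1·-1·3}·(-1)^-1·(-1)^-1 = -1.
v=∞: 29785 > 0 and 1168674045 > 0  ⇒  (a,b)_∞ = +1.
v=29: a=29^2·(≡2), b=29^1·(≡23) mod 29; (2|29)=-1, (23|29)=+1; (−1)^{2·1·14}·(-1)^1·(+1)^2 = -1.
v=41: a=41^2·(≡6), b=41^1·(≡18) mod 41; (6|41)=-1, (18|41)=+1; (−1)^{2·1·20}·(-1)^1·(+1)^2 = -1.
(29785, 1168674045 / ℚ) ramifies at {5, 7, 11, 29, 37, 41}: a division algebra.

[5, 7, 11, 29, 37, 41]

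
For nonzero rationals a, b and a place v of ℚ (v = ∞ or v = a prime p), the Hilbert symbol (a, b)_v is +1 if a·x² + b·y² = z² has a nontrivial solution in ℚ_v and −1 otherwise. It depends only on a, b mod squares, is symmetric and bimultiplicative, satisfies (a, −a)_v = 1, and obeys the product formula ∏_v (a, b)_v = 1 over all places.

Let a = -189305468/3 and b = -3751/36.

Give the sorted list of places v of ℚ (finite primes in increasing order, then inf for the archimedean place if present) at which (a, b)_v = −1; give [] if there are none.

(a, b) ≡ (-1221, -31) mod (ℚ^×)²; places V = {2, 3, 11, 31, 37, ∞}.
(a,b)_11: α=3, u≡8; β=2, v≡8 (mod 11); (8|11)=-1, (8|11)=-1; sign (−1)^0·-1^2·-1^3 = -1.
(a,b)_31: α=2, u≡16; β=1, v≡13 (mod 31); (16|31)=+1, (13|31)=-1; sign (−1)^0·+1^1·-1^2 = +1.
(a,b)_3: α=-1, u≡1; β=-2, v≡2 (mod 3); (1|3)=+1, (2|3)=-1; sign (−1)^0·+1^-2·-1^-1 = -1.
(a,b)_2: α=2, β=-2; u≡3, v≡1 (mod 8); ε(u)ε(v)=1·0, αω(v)=2·0, βω(u)=-2·1; sum ≡ 0  ⇒  +1.
(a,b)_∞: sgn(-1221)=−, sgn(-31)=−, so -1.
(a,b)_37: α=1, u≡11; β=0, v≡14 (mod 37); (11|37)=+1, (14|37)=-1; sign (−1)^0·+1^0·-1^1 = -1.
(-1221, -31 / ℚ) ramifies at {3, 11, 37, ∞}: a division algebra.

[3, 11, 37, inf]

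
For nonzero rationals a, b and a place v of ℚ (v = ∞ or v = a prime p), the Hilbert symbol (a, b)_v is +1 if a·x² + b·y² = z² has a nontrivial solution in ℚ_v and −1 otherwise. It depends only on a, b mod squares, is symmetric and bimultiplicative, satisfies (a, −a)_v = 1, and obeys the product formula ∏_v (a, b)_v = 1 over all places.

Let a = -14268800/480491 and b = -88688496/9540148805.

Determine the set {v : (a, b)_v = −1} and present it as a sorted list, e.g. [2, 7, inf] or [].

[2, 3, 5, inf]

Mod squares: a ≡ -2002, b ≡ -195. Check v ∈ {∞, 2, 3, 5, 7, 11, 13, 19, 29}.
v=2: v_2(a)=7, v_2(b)=4; units ≡ 7, 5 (mod 8); ε·ε+αω+βω = 1·0+7·1+4·0 ≡ 1  ⇒  (a,b)_2 = -1.
v=11: a=11^-3·(≡9), b=11^-4·(≡3) mod 11; (9|11)=+1, (3|11)=+1; (−1)^{-3·-4·5}·(+1)^-4·(+1)^-3 = +1.
v=∞: -2002 < 0 and -195 < 0  ⇒  (a,b)_∞ = -1.
v=3: a=3^0·(≡2), b=3^1·(≡1) mod 3; (2|3)=-1, (1|3)=+1; (−1)^{0·1·1}·(-1)^1·(+1)^0 = -1.
v=19: a=19^-2·(≡10), b=19^-4·(≡15) mod 19; (10|19)=-1, (15|19)=-1; (−1)^{-2·-4·9}·(-1)^-4·(-1)^-2 = +1.
v=7: a=7^3·(≡2), b=7^0·(≡4) mod 7; (2|7)=+1, (4|7)=+1; (−1)^{3·0·3}·(+1)^0·(+1)^3 = +1.
v=13: a=13^1·(≡5), b=13^3·(≡2) mod 13; (5|13)=-1, (2|13)=-1; (−1)^{1·3·6}·(-1)^3·(-1)^1 = +1.
v=5: a=5^2·(≡3), b=5^-1·(≡4) mod 5; (3|5)=-1, (4|5)=+1; (−1)^{2·-1·2}·(-1)^-1·(+1)^2 = -1.
v=29: a=29^0·(≡22), b=29^2·(≡8) mod 29; (22|29)=+1, (8|29)=-1; (−1)^{0·2·14}·(+1)^2·(-1)^0 = +1.
(-2002, -195 / ℚ) ramifies at {2, 3, 5, ∞}: a division algebra.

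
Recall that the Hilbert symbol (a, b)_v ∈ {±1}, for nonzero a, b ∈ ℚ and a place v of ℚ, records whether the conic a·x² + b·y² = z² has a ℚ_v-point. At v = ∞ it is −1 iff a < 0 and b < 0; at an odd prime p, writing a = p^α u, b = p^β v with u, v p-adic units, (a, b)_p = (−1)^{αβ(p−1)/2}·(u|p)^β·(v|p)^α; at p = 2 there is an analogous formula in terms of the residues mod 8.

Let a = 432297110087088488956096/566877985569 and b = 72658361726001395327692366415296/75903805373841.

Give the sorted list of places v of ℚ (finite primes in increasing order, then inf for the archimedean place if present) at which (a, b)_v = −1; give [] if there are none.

Mod squares: a ≡ 2568691, b ≡ 31. Check v ∈ {∞, 2, 3, 7, 11, 17, 19, 23, 31, 37, 41, 43, 47, 53, 59}.
v=3: a=3^-4·(≡1), b=3^-12·(≡1) mod 3; (1|3)=+1, (1|3)=+1; (−1)^{-4·-12·1}·(+1)^-12·(+1)^-4 = +1.
v=59: a=59^2·(≡30), b=59^2·(≡14) mod 59; (30|59)=-1, (14|59)=-1; (−1)^{2·2·29}·(-1)^2·(-1)^2 = +1.
v=37: a=37^-2·(≡1), b=37^-2·(≡17) mod 37; (1|37)=+1, (17|37)=-1; (−1)^{-2·-2·18}·(+1)^-2·(-1)^-2 = +1.
v=47: a=47^1·(≡31), b=47^2·(≡29) mod 47; (31|47)=-1, (29|47)=-1; (−1)^{1·2·23}·(-1)^2·(-1)^1 = -1.
v=43: a=43^1·(≡9), b=43^2·(≡25) mod 43; (9|43)=+1, (25|43)=+1; (−1)^{1·2·21}·(+1)^2·(+1)^1 = +1.
v=2: v_2(a)=6, v_2(b)=6; units ≡ 3, 7 (mod 8); ε·ε+αω+βω = 1·1+6·0+6·1 ≡ 1  ⇒  (a,b)_2 = -1.
v=∞: 2568691 > 0 and 31 > 0  ⇒  (a,b)_∞ = +1.
v=53: a=53^2·(≡4), b=53^0·(≡22) mod 53; (4|53)=+1, (22|53)=-1; (−1)^{2·0·26}·(+1)^0·(-1)^2 = +1.
v=17: a=17^-2·(≡13), b=17^-2·(≡12) mod 17; (13|17)=+1, (12|17)=-1; (−1)^{-2·-2·8}·(+1)^-2·(-1)^-2 = +1.
v=23: a=23^4·(≡21), b=23^4·(≡13) mod 23; (21|23)=-1, (13|23)=+1; (−1)^{4·4·11}·(-1)^4·(+1)^4 = +1.
v=31: a=31^3·(≡30), b=31^5·(≡5) mod 31; (30|31)=-1, (5|31)=+1; (−1)^{3·5·15}·(-1)^5·(+1)^3 = +1.
v=7: a=7^-2·(≡6), b=7^2·(≡5) mod 7; (6|7)=-1, (5|7)=-1; (−1)^{-2·2·3}·(-1)^2·(-1)^-2 = +1.
v=19: a=19^-2·(≡1), b=19^-2·(≡14) mod 19; (1|19)=+1, (14|19)=-1; (−1)^{-2·-2·9}·(+1)^-2·(-1)^-2 = +1.
v=41: a=41^1·(≡28), b=41^2·(≡36) mod 41; (28|41)=-1, (36|41)=+1; (−1)^{1·2·20}·(-1)^2·(+1)^1 = +1.
v=11: a=11^0·(≡4), b=11^2·(≡4) mod 11; (4|11)=+1, (4|11)=+1; (−1)^{0·2·5}·(+1)^2·(+1)^0 = +1.
|Ram(2568691, 31)| = 2, even; anisotropic at {2, 47}.

[2, 47]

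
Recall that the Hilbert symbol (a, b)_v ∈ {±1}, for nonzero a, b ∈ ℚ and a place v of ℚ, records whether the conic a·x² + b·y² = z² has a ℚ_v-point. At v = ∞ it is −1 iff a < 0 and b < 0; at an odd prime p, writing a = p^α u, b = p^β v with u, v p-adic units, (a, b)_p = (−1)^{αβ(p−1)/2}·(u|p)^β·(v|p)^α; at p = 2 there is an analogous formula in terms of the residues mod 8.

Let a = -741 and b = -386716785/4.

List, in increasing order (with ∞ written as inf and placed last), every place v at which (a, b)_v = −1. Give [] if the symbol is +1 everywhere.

[2, 13, 31, inf]

Mod squares: a ≡ -741, b ≡ -2288265. Check v ∈ {∞, 2, 3, 5, 7, 13, 19, 31, 37}.
v=31: a=31^0·(≡3), b=31^1·(≡17) mod 31; (3|31)=-1, (17|31)=-1; (−1)^{0·1·15}·(-1)^1·(-1)^0 = -1.
v=19: a=19^1·(≡18), b=19^1·(≡16) mod 19; (18|19)=-1, (16|19)=+1; (−1)^{1·1·9}·(-1)^1·(+1)^1 = +1.
v=7: a=7^0·(≡1), b=7^1·(≡3) mod 7; (1|7)=+1, (3|7)=-1; (−1)^{0·1·3}·(+1)^1·(-1)^0 = +1.
v=∞: -741 < 0 and -2288265 < 0  ⇒  (a,b)_∞ = -1.
v=13: a=13^1·(≡8), b=13^2·(≡2) mod 13; (8|13)=-1, (2|13)=-1; (−1)^{1·2·6}·(-1)^2·(-1)^1 = -1.
v=3: a=3^1·(≡2), b=3^1·(≡1) mod 3; (2|3)=-1, (1|3)=+1; (−1)^{1·1·1}·(-1)^1·(+1)^1 = +1.
v=2: v_2(a)=0, v_2(b)=-2; units ≡ 3, 7 (mod 8); ε·ε+αω+βω = 1·1+0·0+-2·1 ≡ 1  ⇒  (a,b)_2 = -1.
v=37: a=37^0·(≡36), b=37^1·(≡35) mod 37; (36|37)=+1, (35|37)=-1; (−1)^{0·1·18}·(+1)^1·(-1)^0 = +1.
v=5: a=5^0·(≡4), b=5^1·(≡2) mod 5; (4|5)=+1, (2|5)=-1; (−1)^{0·1·2}·(+1)^1·(-1)^0 = +1.
Ram(-741, -2288265) = {2, 13, 31, ∞}; no ℚ_2-point on the conic.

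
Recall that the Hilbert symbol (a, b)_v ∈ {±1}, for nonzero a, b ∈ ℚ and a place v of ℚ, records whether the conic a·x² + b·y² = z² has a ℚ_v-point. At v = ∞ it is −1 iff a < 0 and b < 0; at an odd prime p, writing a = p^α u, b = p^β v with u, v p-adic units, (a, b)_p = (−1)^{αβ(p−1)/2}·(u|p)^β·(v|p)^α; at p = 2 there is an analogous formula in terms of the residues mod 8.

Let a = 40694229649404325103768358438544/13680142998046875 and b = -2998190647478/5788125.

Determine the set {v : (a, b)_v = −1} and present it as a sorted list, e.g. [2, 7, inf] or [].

[2, 3, 7, 19]

Mod squares: a ≡ 3, b ≡ -798. Check v ∈ {∞, 2, 3, 5, 7, 13, 17, 19, 29, 31, 41}.
v=3: a=3^-5·(≡1), b=3^-3·(≡1) mod 3; (1|3)=+1, (1|3)=+1; (−1)^{-5·-3·1}·(+1)^-3·(+1)^-5 = -1.
v=∞: 3 > 0 and -798 < 0  ⇒  (a,b)_∞ = +1.
v=19: a=19^0·(≡2), b=19^1·(≡15) mod 19; (2|19)=-1, (15|19)=-1; (−1)^{0·1·9}·(-1)^1·(-1)^0 = -1.
v=7: a=7^-8·(≡5), b=7^-3·(≡6) mod 7; (5|7)=-1, (6|7)=-1; (−1)^{-8·-3·3}·(-1)^-3·(-1)^-8 = -1.
v=2: v_2(a)=4, v_2(b)=1; units ≡ 3, 1 (mod 8); ε·ε+αω+βω = 1·0+4·0+1·1 ≡ 1  ⇒  (a,b)_2 = -1.
v=41: a=41^6·(≡14), b=41^2·(≡22) mod 41; (14|41)=-1, (22|41)=-1; (−1)^{6·2·20}·(-1)^2·(-1)^6 = +1.
v=31: a=31^4·(≡26), b=31^2·(≡1) mod 31; (26|31)=-1, (1|31)=+1; (−1)^{4·2·15}·(-1)^2·(+1)^4 = +1.
v=29: a=29^2·(≡26), b=29^0·(≡12) mod 29; (26|29)=-1, (12|29)=-1; (−1)^{2·0·14}·(-1)^0·(-1)^2 = +1.
v=13: a=13^4·(≡1), b=13^2·(≡8) mod 13; (1|13)=+1, (8|13)=-1; (−1)^{4·2·6}·(+1)^2·(-1)^4 = +1.
v=17: a=17^6·(≡14), b=17^2·(≡4) mod 17; (14|17)=-1, (4|17)=+1; (−1)^{6·2·8}·(-1)^2·(+1)^6 = +1.
v=5: a=5^-10·(≡3), b=5^-4·(≡2) mod 5; (3|5)=-1, (2|5)=-1; (−1)^{-10·-4·2}·(-1)^-4·(-1)^-10 = +1.
(3, -798 / ℚ) ramifies at {2, 3, 7, 19}: a division algebra.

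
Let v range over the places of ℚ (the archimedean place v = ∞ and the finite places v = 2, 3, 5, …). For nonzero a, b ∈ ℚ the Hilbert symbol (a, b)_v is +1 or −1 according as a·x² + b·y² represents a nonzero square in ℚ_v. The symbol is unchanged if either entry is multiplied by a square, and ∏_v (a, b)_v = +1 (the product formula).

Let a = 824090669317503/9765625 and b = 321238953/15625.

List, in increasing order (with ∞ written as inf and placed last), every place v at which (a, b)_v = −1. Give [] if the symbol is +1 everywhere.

[17, 23]

Mod squares: a ≡ 23, b ≡ 17. Check v ∈ {∞, 2, 3, 5, 7, 17, 23}.
v=17: a=17^2·(≡6), b=17^1·(≡4) mod 17; (6|17)=-1, (4|17)=+1; (−1)^{2·1·8}·(-1)^1·(+1)^2 = -1.
v=5: a=5^-10·(≡3), b=5^-6·(≡3) mod 5; (3|5)=-1, (3|5)=-1; (−1)^{-10·-6·2}·(-1)^-6·(-1)^-10 = +1.
v=23: a=23^3·(≡2), b=23^2·(≡10) mod 23; (2|23)=+1, (10|23)=-1; (−1)^{3·2·11}·(+1)^2·(-1)^3 = -1.
v=7: a=7^2·(≡2), b=7^2·(≡5) mod 7; (2|7)=+1, (5|7)=-1; (−1)^{2·2·3}·(+1)^2·(-1)^2 = +1.
v=3: a=3^14·(≡2), b=3^6·(≡2) mod 3; (2|3)=-1, (2|3)=-1; (−1)^{14·6·1}·(-1)^6·(-1)^14 = +1.
v=∞: 23 > 0 and 17 > 0  ⇒  (a,b)_∞ = +1.
v=2: v_2(a)=0, v_2(b)=0; units ≡ 7, 1 (mod 8); ε·ε+αω+βω = 1·0+0·0+0·0 ≡ 0  ⇒  (a,b)_2 = +1.
Ram(23, 17) = {17, 23}; no ℚ_17-point on the conic.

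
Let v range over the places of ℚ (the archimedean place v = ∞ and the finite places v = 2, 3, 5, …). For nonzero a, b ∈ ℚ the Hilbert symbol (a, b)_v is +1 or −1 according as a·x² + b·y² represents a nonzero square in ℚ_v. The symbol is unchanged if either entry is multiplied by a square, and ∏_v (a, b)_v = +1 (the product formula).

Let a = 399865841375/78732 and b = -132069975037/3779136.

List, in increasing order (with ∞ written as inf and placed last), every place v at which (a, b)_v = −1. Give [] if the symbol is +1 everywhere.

Mod squares: a ≡ 1365, b ≡ -13. Check v ∈ {∞, 2, 3, 5, 7, 11, 13, 17}.
v=11: a=11^4·(≡5), b=11^4·(≡9) mod 11; (5|11)=+1, (9|11)=+1; (−1)^{4·4·5}·(+1)^4·(+1)^4 = +1.
v=2: v_2(a)=-2, v_2(b)=-6; units ≡ 5, 3 (mod 8); ε·ε+αω+βω = 0·1+-2·1+-6·1 ≡ 0  ⇒  (a,b)_2 = +1.
v=∞: 1365 > 0 and -13 < 0  ⇒  (a,b)_∞ = +1.
v=7: a=7^5·(≡6), b=7^4·(≡2) mod 7; (6|7)=-1, (2|7)=+1; (−1)^{5·4·3}·(-1)^4·(+1)^5 = +1.
v=17: a=17^0·(≡3), b=17^2·(≡15) mod 17; (3|17)=-1, (15|17)=+1; (−1)^{0·2·8}·(-1)^2·(+1)^0 = +1.
v=3: a=3^-9·(≡2), b=3^-10·(≡2) mod 3; (2|3)=-1, (2|3)=-1; (−1)^{-9·-10·1}·(-1)^-10·(-1)^-9 = -1.
v=5: a=5^3·(≡3), b=5^0·(≡3) mod 5; (3|5)=-1, (3|5)=-1; (−1)^{3·0·2}·(-1)^0·(-1)^3 = -1.
v=13: a=13^1·(≡1), b=13^1·(≡1) mod 13; (1|13)=+1, (1|13)=+1; (−1)^{1·1·6}·(+1)^1·(+1)^1 = +1.
Ram(1365, -13) = {3, 5}; no ℚ_3-point on the conic.

[3, 5]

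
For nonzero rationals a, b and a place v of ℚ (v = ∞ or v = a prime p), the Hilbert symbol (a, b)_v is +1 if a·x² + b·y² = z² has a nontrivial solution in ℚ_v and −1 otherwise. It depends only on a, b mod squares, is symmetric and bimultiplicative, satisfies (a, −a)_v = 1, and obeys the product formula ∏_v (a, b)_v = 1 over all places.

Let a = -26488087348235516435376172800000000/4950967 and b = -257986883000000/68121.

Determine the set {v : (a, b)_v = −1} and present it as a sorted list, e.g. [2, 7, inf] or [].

(a, b) ≡ (-6601, -2132123) mod (ℚ^×)²; places V = {2, 3, 5, 7, 11, 13, 17, 19, 23, 29, 41, ∞}.
(a,b)_17: α=2, u≡14; β=1, v≡12 (mod 17); (14|17)=-1, (12|17)=-1; sign (−1)^0·-1^1·-1^2 = -1.
(a,b)_5: α=8, u≡1; β=6, v≡3 (mod 5); (1|5)=+1, (3|5)=-1; sign (−1)^0·+1^6·-1^8 = +1.
(a,b)_41: α=3, u≡26; β=1, v≡15 (mod 41); (26|41)=-1, (15|41)=-1; sign (−1)^0·-1^1·-1^3 = +1.
(a,b)_3: α=4, u≡2; β=-4, v≡1 (mod 3); (2|3)=-1, (1|3)=+1; sign (−1)^0·-1^-4·+1^4 = +1.
(a,b)_∞: sgn(-6601)=−, sgn(-2132123)=−, so -1.
(a,b)_13: α=6, u≡10; β=0, v≡2 (mod 13); (10|13)=+1, (2|13)=-1; sign (−1)^0·+1^0·-1^6 = +1.
(a,b)_29: α=-4, u≡12; β=-2, v≡15 (mod 29); (12|29)=-1, (15|29)=-1; sign (−1)^0·-1^-2·-1^-4 = +1.
(a,b)_19: α=2, u≡6; β=1, v≡9 (mod 19); (6|19)=+1, (9|19)=+1; sign (−1)^0·+1^1·+1^2 = +1.
(a,b)_23: α=3, u≡4; β=1, v≡1 (mod 23); (4|23)=+1, (1|23)=+1; sign (−1)^1·+1^1·+1^3 = -1.
(a,b)_2: α=14, β=6; u≡7, v≡5 (mod 8); ε(u)ε(v)=1·0, αω(v)=14·1, βω(u)=6·0; sum ≡ 0  ⇒  +1.
(a,b)_7: α=-1, u≡2; β=1, v≡1 (mod 7); (2|7)=+1, (1|7)=+1; sign (−1)^1·+1^1·+1^-1 = -1.
(a,b)_11: α=2, u≡7; β=2, v≡2 (mod 11); (7|11)=-1, (2|11)=-1; sign (−1)^0·-1^2·-1^2 = +1.
|Ram(-6601, -2132123)| = 4, even; anisotropic at {7, 17, 23, ∞}.

[7, 17, 23, inf]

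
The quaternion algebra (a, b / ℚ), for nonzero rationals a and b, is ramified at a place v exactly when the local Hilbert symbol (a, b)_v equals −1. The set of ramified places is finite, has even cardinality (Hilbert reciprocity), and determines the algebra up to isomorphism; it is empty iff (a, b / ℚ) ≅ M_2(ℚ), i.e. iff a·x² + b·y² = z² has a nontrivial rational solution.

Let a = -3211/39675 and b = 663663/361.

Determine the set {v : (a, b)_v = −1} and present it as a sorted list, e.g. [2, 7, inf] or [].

[2, 7, 17, 19]

(a, b) ≡ (-57, 3927) mod (ℚ^×)²; places V = {2, 3, 5, 7, 11, 13, 17, 19, 23, ∞}.
(a,b)_3: α=-1, u≡2; β=1, v≡1 (mod 3); (2|3)=-1, (1|3)=+1; sign (−1)^1·-1^1·+1^-1 = +1.
(a,b)_∞: sgn(-57)=−, sgn(3927)=+, so +1.
(a,b)_17: α=0, u≡5; β=1, v≡6 (mod 17); (5|17)=-1, (6|17)=-1; sign (−1)^0·-1^1·-1^0 = -1.
(a,b)_19: α=1, u≡7; β=-2, v≡12 (mod 19); (7|19)=+1, (12|19)=-1; sign (−1)^0·+1^-2·-1^1 = -1.
(a,b)_7: α=0, u≡5; β=1, v≡2 (mod 7); (5|7)=-1, (2|7)=+1; sign (−1)^0·-1^1·+1^0 = -1.
(a,b)_5: α=-2, u≡2; β=0, v≡3 (mod 5); (2|5)=-1, (3|5)=-1; sign (−1)^0·-1^0·-1^-2 = +1.
(a,b)_11: α=0, u≡5; β=1, v≡1 (mod 11); (5|11)=+1, (1|11)=+1; sign (−1)^0·+1^1·+1^0 = +1.
(a,b)_2: α=0, β=0; u≡7, v≡7 (mod 8); ε(u)ε(v)=1·1, αω(v)=0·0, βω(u)=0·0; sum ≡ 1  ⇒  -1.
(a,b)_13: α=2, u≡6; β=2, v≡4 (mod 13); (6|13)=-1, (4|13)=+1; sign (−1)^0·-1^2·+1^2 = +1.
(a,b)_23: α=-2, u≡13; β=0, v≡20 (mod 23); (13|23)=+1, (20|23)=-1; sign (−1)^0·+1^0·-1^-2 = +1.
Ram(-57, 3927) = {2, 7, 17, 19}; no ℚ_2-point on the conic.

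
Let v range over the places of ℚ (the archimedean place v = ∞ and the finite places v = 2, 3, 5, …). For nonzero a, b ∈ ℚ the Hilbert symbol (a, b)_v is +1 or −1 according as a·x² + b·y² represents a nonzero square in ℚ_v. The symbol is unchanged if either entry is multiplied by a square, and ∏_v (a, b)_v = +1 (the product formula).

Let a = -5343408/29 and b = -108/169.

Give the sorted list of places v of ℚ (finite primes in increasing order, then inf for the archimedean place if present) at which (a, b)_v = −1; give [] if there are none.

Mod squares: a ≡ -119567, b ≡ -3. Check v ∈ {∞, 2, 3, 7, 13, 19, 29, 31}.
v=29: a=29^-1·(≡16), b=29^0·(≡10) mod 29; (16|29)=+1, (10|29)=-1; (−1)^{-1·0·14}·(+1)^0·(-1)^-1 = -1.
v=7: a=7^1·(≡6), b=7^0·(≡4) mod 7; (6|7)=-1, (4|7)=+1; (−1)^{1·0·3}·(-1)^0·(+1)^1 = +1.
v=∞: -119567 < 0 and -3 < 0  ⇒  (a,b)_∞ = -1.
v=3: a=3^4·(≡1), b=3^3·(≡2) mod 3; (1|3)=+1, (2|3)=-1; (−1)^{4·3·1}·(+1)^3·(-1)^4 = +1.
v=13: a=13^0·(≡7), b=13^-2·(≡9) mod 13; (7|13)=-1, (9|13)=+1; (−1)^{0·-2·6}·(-1)^-2·(+1)^0 = +1.
v=19: a=19^1·(≡12), b=19^0·(≡16) mod 19; (12|19)=-1, (16|19)=+1; (−1)^{1·0·9}·(-1)^0·(+1)^1 = +1.
v=2: v_2(a)=4, v_2(b)=2; units ≡ 1, 5 (mod 8); ε·ε+αω+βω = 0·0+4·1+2·0 ≡ 0  ⇒  (a,b)_2 = +1.
v=31: a=31^1·(≡4), b=31^0·(≡10) mod 31; (4|31)=+1, (10|31)=+1; (−1)^{1·0·15}·(+1)^0·(+1)^1 = +1.
|Ram(-119567, -3)| = 2, even; anisotropic at {29, ∞}.

[29, inf]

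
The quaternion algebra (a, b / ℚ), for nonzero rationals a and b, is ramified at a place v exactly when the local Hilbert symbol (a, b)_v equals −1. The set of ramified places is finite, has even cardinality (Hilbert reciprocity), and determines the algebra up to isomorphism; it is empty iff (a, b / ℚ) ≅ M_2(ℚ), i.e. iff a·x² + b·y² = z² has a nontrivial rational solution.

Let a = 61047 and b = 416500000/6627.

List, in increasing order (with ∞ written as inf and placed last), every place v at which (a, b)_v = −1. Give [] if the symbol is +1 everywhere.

[2, 17]

Mod squares: a ≡ 6783, b ≡ 102. Check v ∈ {∞, 2, 3, 5, 7, 17, 19, 47}.
v=17: a=17^1·(≡4), b=17^1·(≡3) mod 17; (4|17)=+1, (3|17)=-1; (−1)^{1·1·8}·(+1)^1·(-1)^1 = -1.
v=3: a=3^3·(≡2), b=3^-1·(≡1) mod 3; (2|3)=-1, (1|3)=+1; (−1)^{3·-1·1}·(-1)^-1·(+1)^3 = +1.
v=7: a=7^1·(≡6), b=7^2·(≡1) mod 7; (6|7)=-1, (1|7)=+1; (−1)^{1·2·3}·(-1)^2·(+1)^1 = +1.
v=5: a=5^0·(≡2), b=5^6·(≡3) mod 5; (2|5)=-1, (3|5)=-1; (−1)^{0·6·2}·(-1)^6·(-1)^0 = +1.
v=47: a=47^0·(≡41), b=47^-2·(≡2) mod 47; (41|47)=-1, (2|47)=+1; (−1)^{0·-2·23}·(-1)^-2·(+1)^0 = +1.
v=2: v_2(a)=0, v_2(b)=5; units ≡ 7, 3 (mod 8); ε·ε+αω+βω = 1·1+0·1+5·0 ≡ 1  ⇒  (a,b)_2 = -1.
v=19: a=19^1·(≡2), b=19^0·(≡16) mod 19; (2|19)=-1, (16|19)=+1; (−1)^{1·0·9}·(-1)^0·(+1)^1 = +1.
v=∞: 6783 > 0 and 102 > 0  ⇒  (a,b)_∞ = +1.
(6783, 102 / ℚ) ramifies at {2, 17}: a division algebra.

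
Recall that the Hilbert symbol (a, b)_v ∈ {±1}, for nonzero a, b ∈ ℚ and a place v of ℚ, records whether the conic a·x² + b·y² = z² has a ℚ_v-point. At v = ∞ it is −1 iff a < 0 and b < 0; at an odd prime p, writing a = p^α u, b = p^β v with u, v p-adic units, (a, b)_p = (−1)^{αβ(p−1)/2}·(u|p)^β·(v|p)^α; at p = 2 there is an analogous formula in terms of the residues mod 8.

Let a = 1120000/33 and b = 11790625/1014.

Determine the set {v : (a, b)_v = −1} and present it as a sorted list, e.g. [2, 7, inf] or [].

(a, b) ≡ (231, 2310) mod (ℚ^×)²; places V = {2, 3, 5, 7, 11, 13, ∞}.
(a,b)_5: α=4, u≡4; β=5, v≡2 (mod 5); (4|5)=+1, (2|5)=-1; sign (−1)^0·+1^5·-1^4 = +1.
(a,b)_7: α=1, u≡3; β=3, v≡2 (mod 7); (3|7)=-1, (2|7)=+1; sign (−1)^1·-1^3·+1^1 = +1.
(a,b)_11: α=-1, u≡8; β=1, v≡1 (mod 11); (8|11)=-1, (1|11)=+1; sign (−1)^1·-1^1·+1^-1 = +1.
(a,b)_3: α=-1, u≡2; β=-1, v≡2 (mod 3); (2|3)=-1, (2|3)=-1; sign (−1)^1·-1^-1·-1^-1 = -1.
(a,b)_2: α=8, β=-1; u≡7, v≡3 (mod 8); ε(u)ε(v)=1·1, αω(v)=8·1, βω(u)=-1·0; sum ≡ 1  ⇒  -1.
(a,b)_∞: sgn(231)=+, sgn(2310)=+, so +1.
(a,b)_13: α=0, u≡9; β=-2, v≡9 (mod 13); (9|13)=+1, (9|13)=+1; sign (−1)^0·+1^-2·+1^0 = +1.
(231, 2310 / ℚ) ramifies at {2, 3}: a division algebra.

[2, 3]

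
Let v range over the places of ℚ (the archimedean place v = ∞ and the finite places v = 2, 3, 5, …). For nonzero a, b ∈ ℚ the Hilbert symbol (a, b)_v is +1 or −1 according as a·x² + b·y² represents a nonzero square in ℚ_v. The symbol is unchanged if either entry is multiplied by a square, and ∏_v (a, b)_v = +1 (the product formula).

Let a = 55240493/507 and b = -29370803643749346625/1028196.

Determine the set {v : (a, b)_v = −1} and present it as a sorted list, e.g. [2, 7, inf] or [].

[2, 3]

(a, b) ≡ (231, -385) mod (ℚ^×)²; places V = {2, 3, 5, 7, 11, 13, ∞}.
(a,b)_∞: sgn(231)=+, sgn(-385)=−, so +1.
(a,b)_5: α=0, u≡4; β=3, v≡2 (mod 5); (4|5)=+1, (2|5)=-1; sign (−1)^0·+1^3·-1^0 = +1.
(a,b)_2: α=0, β=-2; u≡7, v≡7 (mod 8); ε(u)ε(v)=1·1, αω(v)=0·0, βω(u)=-2·0; sum ≡ 1  ⇒  -1.
(a,b)_13: α=-2, u≡3; β=-4, v≡5 (mod 13); (3|13)=+1, (5|13)=-1; sign (−1)^0·+1^-4·-1^-2 = +1.
(a,b)_11: α=5, u≡2; β=11, v≡5 (mod 11); (2|11)=-1, (5|11)=+1; sign (−1)^1·-1^11·+1^5 = +1.
(a,b)_3: α=-1, u≡2; β=-2, v≡2 (mod 3); (2|3)=-1, (2|3)=-1; sign (−1)^0·-1^-2·-1^-1 = -1.
(a,b)_7: α=3, u≡3; β=7, v≡2 (mod 7); (3|7)=-1, (2|7)=+1; sign (−1)^1·-1^7·+1^3 = +1.
(231, -385 / ℚ) ramifies at {2, 3}: a division algebra.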